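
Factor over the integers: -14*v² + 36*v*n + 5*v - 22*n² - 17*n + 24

-(7*v - 11*n + 8)*(2*v - 2*n - 3)

Group: -7*v*(2*v - 2*n - 3) + (11*n - 8)*(2*v - 2*n - 3); both groups contain (2*v - 2*n - 3).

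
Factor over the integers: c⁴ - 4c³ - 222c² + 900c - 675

(c + 15)(c - 1)(c - 15)(c - 3)

Among the possible rational roots, c = 1 is a root, giving the factor (c - 1) and quotient c³ - 3c² - 225c + 675.
Continuing, c = -15 is a root, so (c + 15) divides it; the quotient is c² - 18c + 45.
The remaining quadratic factors as (c - 3)(c - 15).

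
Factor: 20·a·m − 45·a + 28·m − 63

(4·m − 9)·(5·a + 7)

Group as (20·a·m − 45·a) + (28·m − 63) = 5·a·(4·m − 9) + 7·(4·m − 9).
Both groups share the factor (4·m − 9).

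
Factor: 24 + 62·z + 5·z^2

Need a pair with product 5·24 = 120 and sum 62: that's 60 and 2.
Split the middle term: 5·z^2 + 60·z + 2·z + 24 = 5·z·(z + 12) + 2·(z + 12).

(5·z + 2)·(z + 12)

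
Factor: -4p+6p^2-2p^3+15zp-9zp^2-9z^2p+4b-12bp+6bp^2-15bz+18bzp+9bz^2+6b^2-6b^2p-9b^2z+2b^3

Group: b(2b^2-3bz-4bp+4b+3zp+2p^2-4p) + (-3z-p+1)(2b^2-3bz-4bp+4b+3zp+2p^2-4p); both groups contain (2b^2-3bz-4bp+4b+3zp+2p^2-4p), so (b-3z-p+1) is a factor with cofactor 2b^2-3bz-4bp+4b+3zp+2p^2-4p.
The cofactor groups again: 2b^2-3bz-4bp+4b+3zp+2p^2-4p = 2b(b-p) + (-3z-2p+4)(b-p); both groups contain (b-p), giving (2b-3z-2p+4)(b-p).

(2b-3z-2p+4)(b-p)(b-3z-p+1)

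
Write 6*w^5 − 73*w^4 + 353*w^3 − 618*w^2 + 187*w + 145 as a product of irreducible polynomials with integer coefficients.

Among the possible rational roots, w = −1/3 is a root, so (3*w + 1) is a factor; dividing leaves 2*w^4 − 25*w^3 + 126*w^2 − 248*w + 145.
Continuing, w = 5/2 is a root, so (2*w − 5) is a factor; dividing leaves w^3 − 10*w^2 + 38*w − 29.
Continuing, w = 1 is a root, giving the factor (w − 1) and quotient w^2 − 9*w + 29.
The quadratic w^2 − 9*w + 29 has discriminant −35 < 0 and is irreducible over ℤ.

(2*w − 5)*(3*w + 1)*(w − 1)*(w^2 − 9*w + 29)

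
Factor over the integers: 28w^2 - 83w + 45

(4w - 9)(7w - 5)

Need a pair with product 28·45 = 1260 and sum -83: that's -20 and -63.
Split the middle term: 28w^2 - 20w - 63w + 45 = 4w(7w - 5) - 9(7w - 5).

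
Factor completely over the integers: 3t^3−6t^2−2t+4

(t−2)(3t^2−2)

Group as (3t^3−2t) + (−6t^2+4) = t(3t^2−2) − 2(3t^2−2).
Both groups share the factor (3t^2−2).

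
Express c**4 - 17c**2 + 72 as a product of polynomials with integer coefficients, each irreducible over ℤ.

Substitute u = c**2 to get a quadratic in u, then factor.
c**2 - 8 is irreducible over ℤ (8 is not a perfect square).
c**2 - 9 is a difference of squares.

(c + 3)(c - 3)(c**2 - 8)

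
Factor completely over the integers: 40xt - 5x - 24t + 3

(5x - 3)(8t - 1)

Group as (40xt - 5x) + (-24t + 3) = 5x(8t - 1) - 3(8t - 1).
Both groups share the factor (8t - 1).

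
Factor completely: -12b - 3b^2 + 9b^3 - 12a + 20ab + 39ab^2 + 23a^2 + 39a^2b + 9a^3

Group: a(9a^2 + 12ab - 4a + 3b^2 - 4b) + (3b + 3)(9a^2 + 12ab - 4a + 3b^2 - 4b); both groups contain (9a^2 + 12ab - 4a + 3b^2 - 4b), so (a + 3b + 3) is a factor with cofactor 9a^2 + 12ab - 4a + 3b^2 - 4b.
The cofactor groups again: 9a^2 + 12ab - 4a + 3b^2 - 4b = a(9a + 3b - 4) + b(9a + 3b - 4); both groups contain (9a + 3b - 4), giving (a + b)(9a + 3b - 4).

(9a + 3b - 4)(a + 3b + 3)(a + b)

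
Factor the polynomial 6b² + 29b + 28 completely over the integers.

Need a pair with product 6·28 = 168 and sum 29: that's 8 and 21.
Split the middle term: 6b² + 8b + 21b + 28 = 2b(3b + 4) + 7(3b + 4).

(2b + 7)(3b + 4)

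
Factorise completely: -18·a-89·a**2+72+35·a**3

(5·a-12)·(7·a+6)·(a-1)

Trying the rational-root candidates, a = 12/5 is a root, so (5·a-12) is a factor; dividing leaves 7·a**2-a-6.
The remaining quadratic factors as (7·a+6)(a-1).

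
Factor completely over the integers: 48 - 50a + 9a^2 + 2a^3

Among the possible rational roots, a = -8 is a root, giving the factor (a + 8) and quotient 2a^2 - 7a + 6.
The remaining quadratic factors as (2a - 3)(a - 2).

(2a - 3)(a + 8)(a - 2)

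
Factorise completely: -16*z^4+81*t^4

(3*t+2*z)*(3*t-2*z)*(9*t^2+4*z^2)

Difference of squares twice: with A = 3*t and B = 2*z, A⁴ − B⁴ = (A² − B²)(A² + B²), and A² − B² factors again.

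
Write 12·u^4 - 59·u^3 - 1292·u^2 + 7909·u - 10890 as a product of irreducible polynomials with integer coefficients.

(3·u - 11)·(4·u - 9)·(u + 11)·(u - 10)

Testing divisors of the constant over divisors of the leading coefficient, u = 11/3 is a root, so (3·u - 11) divides it; the quotient is 4·u^3 - 5·u^2 - 449·u + 990.
Then u = 9/4 is a root, so (4·u - 9) is a factor; dividing leaves u^2 + u - 110.
The remaining quadratic factors as (u - 10)(u + 11).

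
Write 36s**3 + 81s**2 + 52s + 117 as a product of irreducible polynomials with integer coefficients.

Group as (36s**3 + 52s) + (81s**2 + 117) = 4s(9s**2 + 13) + 9(9s**2 + 13).
Both groups share the factor (9s**2 + 13).

(4s + 9)(9s**2 + 13)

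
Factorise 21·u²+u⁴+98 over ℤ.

(u²+14)·(u²+7)

Substitute w = u² to get a quadratic in w, then factor.
u²+14 is irreducible over ℤ (always positive, so no real roots).
u²+7 is irreducible over ℤ (always positive, so no real roots).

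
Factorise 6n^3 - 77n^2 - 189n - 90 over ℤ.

(2n + 3)(3n + 2)(n - 15)

Testing divisors of the constant over divisors of the leading coefficient, n = -3/2 is a root, giving the factor (2n + 3) and quotient 3n^2 - 43n - 30.
The remaining quadratic factors as (3n + 2)(n - 15).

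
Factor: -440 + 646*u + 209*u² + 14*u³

Testing divisors of the constant over divisors of the leading coefficient, u = -10 is a root, so (u + 10) divides it; the quotient is 14*u² + 69*u - 44.
The remaining quadratic factors as (7*u - 4)(2*u + 11).

(2*u + 11)*(7*u - 4)*(u + 10)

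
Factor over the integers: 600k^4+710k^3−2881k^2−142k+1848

Among the possible rational roots, k = −4/5 is a root, giving the factor (5k+4) and quotient 120k^3+46k^2−613k+462.
Continuing, k = 6/5 is a root, giving the factor (5k−6) and quotient 24k^2+38k−77.
The remaining quadratic factors as (4k+11)(6k−7).

(4k+11)(5k+4)(5k−6)(6k−7)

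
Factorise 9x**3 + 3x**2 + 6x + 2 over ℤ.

Group as (9x**3 + 6x) + (3x**2 + 2) = 3x(3x**2 + 2) + (3x**2 + 2).
Both groups share the factor (3x**2 + 2).

(3x + 1)(3x**2 + 2)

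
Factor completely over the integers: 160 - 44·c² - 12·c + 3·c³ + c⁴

Among the possible rational roots, c = -2 is a root, so (c + 2) divides it; the quotient is c³ + c² - 46·c + 80.
Next, c = 5 is a root, giving the factor (c - 5) and quotient c² + 6·c - 16.
The remaining quadratic factors as (c - 2)(c + 8).

(c + 2)·(c + 8)·(c - 2)·(c - 5)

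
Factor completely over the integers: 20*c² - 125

5*(2*c + 5)*(2*c - 5)

Factor out 5, leaving 4*c² - 25, which is a difference of two squares.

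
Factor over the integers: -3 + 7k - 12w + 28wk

(4w + 1)(7k - 3)

Group as (28wk - 12w) + (7k - 3) = 4w(7k - 3) + (7k - 3).
Both groups share the factor (7k - 3).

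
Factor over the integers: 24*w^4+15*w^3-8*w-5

Group as (24*w^4-8*w) + (15*w^3-5) = 8*w*(3*w^3-1) + 5*(3*w^3-1).
Both groups share the factor (3*w^3-1).

(8*w+5)*(3*w^3-1)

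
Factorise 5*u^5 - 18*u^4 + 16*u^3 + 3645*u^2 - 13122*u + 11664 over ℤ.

(5*u - 8)*(u + 9)*(u - 2)*(u^2 - 9*u + 81)

Trying the rational-root candidates, u = 8/5 is a root, giving the factor (5*u - 8) and quotient u^4 - 2*u^3 + 729*u - 1458.
Then u = 2 is a root, so (u - 2) divides it; the quotient is u^3 + 729.
Next, u = -9 is a root, so (u + 9) divides it; the quotient is u^2 - 9*u + 81.
The quadratic u^2 - 9*u + 81 has discriminant -243 < 0 and is irreducible over ℤ.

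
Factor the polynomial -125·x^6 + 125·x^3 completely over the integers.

Pull out the common factor 125·x^3, leaving -x^3 + 1.
Recognize a difference of cubes with the parts 1 and x.

-125·x^3·(x - 1)·(x^2 + x + 1)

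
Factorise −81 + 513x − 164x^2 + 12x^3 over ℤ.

(2x − 9)(6x − 1)(x − 9)

Trying the rational-root candidates, x = 1/6 is a root, giving the factor (6x − 1) and quotient 2x^2 − 27x + 81.
The remaining quadratic factors as (2x − 9)(x − 9).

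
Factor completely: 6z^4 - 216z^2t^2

6z^2(z - 6t)(z + 6t)

Pull out the common factor 6z^2; z^2 - 36t^2 is a difference of squares.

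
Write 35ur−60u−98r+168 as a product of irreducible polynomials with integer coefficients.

(5u−14)(7r−12)

Group as (35ur−60u) + (−98r+168) = 5u(7r−12) − 14(7r−12).
Both groups share the factor (7r−12).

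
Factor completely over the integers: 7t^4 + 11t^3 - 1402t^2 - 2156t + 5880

(7t - 10)(t + 14)(t + 3)(t - 14)

Testing divisors of the constant over divisors of the leading coefficient, t = -14 is a root, giving the factor (t + 14) and quotient 7t^3 - 87t^2 - 184t + 420.
Then t = -3 is a root, so (t + 3) is a factor; dividing leaves 7t^2 - 108t + 140.
The remaining quadratic factors as (t - 14)(7t - 10).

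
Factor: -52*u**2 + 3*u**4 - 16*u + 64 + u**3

Trying the rational-root candidates, u = 1 is a root, so (u - 1) is a factor; dividing leaves 3*u**3 + 4*u**2 - 48*u - 64.
Then u = 4 is a root, so (u - 4) divides it; the quotient is 3*u**2 + 16*u + 16.
The remaining quadratic factors as (u + 4)(3*u + 4).

(3*u + 4)*(u + 4)*(u - 1)*(u - 4)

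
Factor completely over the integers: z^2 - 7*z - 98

Two integers with product -98 and sum -7 are -14 and 7.

(z + 7)*(z - 14)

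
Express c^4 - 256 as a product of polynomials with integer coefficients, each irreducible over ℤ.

(c)⁴ − (4)⁴ = ((c)² − (4)²)((c)² + (4)²); the first factor splits again, the second (c^2 + 16) is irreducible.

(c + 4)(c - 4)(c^2 + 16)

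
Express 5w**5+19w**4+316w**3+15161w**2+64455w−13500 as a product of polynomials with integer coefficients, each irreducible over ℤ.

(5w−1)(w+12)(w+5)(w**2−13w+225)

Testing divisors of the constant over divisors of the leading coefficient, w = −5 is a root, so (w+5) is a factor; dividing leaves 5w**4−6w**3+346w**2+13431w−2700.
Continuing, w = 1/5 is a root, giving the factor (5w−1) and quotient w**3−w**2+69w+2700.
Continuing, w = −12 is a root, giving the factor (w+12) and quotient w**2−13w+225.
The quadratic w**2−13w+225 has discriminant −731 < 0 and is irreducible over ℤ.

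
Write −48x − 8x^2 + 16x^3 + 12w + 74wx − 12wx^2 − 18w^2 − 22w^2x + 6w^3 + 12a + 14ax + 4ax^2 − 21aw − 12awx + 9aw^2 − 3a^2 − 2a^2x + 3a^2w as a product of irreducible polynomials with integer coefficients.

Group: a(3aw − 2ax − 3a + 6w^2 + 2wx − 18w − 4x^2 + 2x + 12) + (w − 4x)(3aw − 2ax − 3a + 6w^2 + 2wx − 18w − 4x^2 + 2x + 12); both groups contain (3aw − 2ax − 3a + 6w^2 + 2wx − 18w − 4x^2 + 2x + 12), so (a + w − 4x) is a factor with cofactor 3aw − 2ax − 3a + 6w^2 + 2wx − 18w − 4x^2 + 2x + 12.
The cofactor groups again: 3aw − 2ax − 3a + 6w^2 + 2wx − 18w − 4x^2 + 2x + 12 = a(3w − 2x − 3) + (2w + 2x − 4)(3w − 2x − 3); both groups contain (3w − 2x − 3), giving (a + 2w + 2x − 4)(3w − 2x − 3).

(3w − 2x − 3)(a + 2w + 2x − 4)(a + w − 4x)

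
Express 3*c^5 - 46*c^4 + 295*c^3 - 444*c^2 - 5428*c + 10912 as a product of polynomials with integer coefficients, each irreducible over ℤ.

By the rational root theorem, c = 8 is a root, giving the factor (c - 8) and quotient 3*c^4 - 22*c^3 + 119*c^2 + 508*c - 1364.
Continuing, c = -11/3 is a root, giving the factor (3*c + 11) and quotient c^3 - 11*c^2 + 80*c - 124.
Continuing, c = 2 is a root, so (c - 2) divides it; the quotient is c^2 - 9*c + 62.
The quadratic c^2 - 9*c + 62 has discriminant -167 < 0 and is irreducible over ℤ.

(3*c + 11)*(c - 2)*(c - 8)*(c^2 - 9*c + 62)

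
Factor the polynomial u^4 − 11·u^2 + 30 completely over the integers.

Substitute w = u^2 to get a quadratic in w, then factor.
u^2 − 5 is irreducible over ℤ (5 is not a perfect square).
u^2 − 6 is irreducible over ℤ (6 is not a perfect square).

(u^2 − 5)·(u^2 − 6)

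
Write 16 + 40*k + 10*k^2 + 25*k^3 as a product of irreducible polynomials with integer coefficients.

Group as (25*k^3 + 40*k) + (10*k^2 + 16) = 5*k*(5*k^2 + 8) + 2*(5*k^2 + 8).
Both groups share the factor (5*k^2 + 8).

(5*k + 2)*(5*k^2 + 8)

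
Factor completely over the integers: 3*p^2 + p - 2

(3*p - 2)*(p + 1)

Need a pair with product 3·(-2) = -6 and sum 1: that's -2 and 3.
Split the middle term: 3*p^2 - 2*p + 3*p - 2 = p*(3*p - 2) + (3*p - 2).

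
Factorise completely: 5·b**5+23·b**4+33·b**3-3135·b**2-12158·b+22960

Trying the rational-root candidates, b = 7/5 is a root, giving the factor (5·b-7) and quotient b**4+6·b**3+15·b**2-606·b-3280.
Continuing, b = 8 is a root, so (b-8) is a factor; dividing leaves b**3+14·b**2+127·b+410.
Next, b = -5 is a root, giving the factor (b+5) and quotient b**2+9·b+82.
The quadratic b**2+9·b+82 has discriminant -247 < 0 and is irreducible over ℤ.

(5·b-7)·(b+5)·(b-8)·(b**2+9·b+82)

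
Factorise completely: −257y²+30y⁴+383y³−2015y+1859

By the rational root theorem, y = 11/6 is a root, so (6y−11) divides it; the quotient is 5y³+73y²+91y−169.
Next, y = −13/5 is a root, so (5y+13) divides it; the quotient is y²+12y−13.
The remaining quadratic factors as (y−1)(y+13).

(5y+13)(6y−11)(y+13)(y−1)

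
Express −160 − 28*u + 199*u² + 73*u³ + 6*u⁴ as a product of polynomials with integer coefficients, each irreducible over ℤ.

(6*u − 5)*(u + 1)*(u + 4)*(u + 8)

Testing divisors of the constant over divisors of the leading coefficient, u = −8 is a root, so (u + 8) divides it; the quotient is 6*u³ + 25*u² − u − 20.
Continuing, u = −4 is a root, so (u + 4) divides it; the quotient is 6*u² + u − 5.
The remaining quadratic factors as (u + 1)(6*u − 5).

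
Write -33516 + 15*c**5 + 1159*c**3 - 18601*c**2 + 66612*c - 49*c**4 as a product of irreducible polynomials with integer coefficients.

(3*c - 14)*(5*c - 3)*(c - 6)*(c**2 + 8*c + 133)

By the rational root theorem, c = 14/3 is a root, giving the factor (3*c - 14) and quotient 5*c**4 + 7*c**3 + 419*c**2 - 4245*c + 2394.
Continuing, c = 6 is a root, so (c - 6) divides it; the quotient is 5*c**3 + 37*c**2 + 641*c - 399.
Next, c = 3/5 is a root, so (5*c - 3) is a factor; dividing leaves c**2 + 8*c + 133.
The quadratic c**2 + 8*c + 133 has discriminant -468 < 0 and is irreducible over ℤ.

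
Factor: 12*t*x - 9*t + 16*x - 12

Group as (12*t*x - 9*t) + (16*x - 12) = 3*t*(4*x - 3) + 4*(4*x - 3).
Both groups share the factor (4*x - 3).

(3*t + 4)*(4*x - 3)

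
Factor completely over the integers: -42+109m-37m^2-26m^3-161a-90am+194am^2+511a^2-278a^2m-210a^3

Group: 7a(-30a^2+16am+13a-2m^2-5m+3) + (13m-14)(-30a^2+16am+13a-2m^2-5m+3); both groups contain (-30a^2+16am+13a-2m^2-5m+3), so (7a+13m-14) is a factor with cofactor -30a^2+16am+13a-2m^2-5m+3.
The cofactor groups again: -30a^2+16am+13a-2m^2-5m+3 = -6a(5a-m-3) + (2m-1)(5a-m-3); both groups contain (5a-m-3), giving -(6a-2m+1)(5a-m-3).

-(5a-m-3)(6a-2m+1)(7a+13m-14)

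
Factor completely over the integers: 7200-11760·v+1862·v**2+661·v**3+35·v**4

(5·v-12)·(7·v-5)·(v+10)·(v+12)

By the rational root theorem, v = 12/5 is a root, so (5·v-12) divides it; the quotient is 7·v**3+149·v**2+730·v-600.
Then v = -12 is a root, so (v+12) is a factor; dividing leaves 7·v**2+65·v-50.
The remaining quadratic factors as (v+10)(7·v-5).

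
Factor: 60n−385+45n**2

Pull out the common factor 5, then factor the remaining trinomial.

5(3n+11)(3n−7)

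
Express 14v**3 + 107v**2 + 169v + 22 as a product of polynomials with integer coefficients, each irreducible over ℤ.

(2v + 11)(7v + 1)(v + 2)

Testing divisors of the constant over divisors of the leading coefficient, v = -2 is a root, so (v + 2) is a factor; dividing leaves 14v**2 + 79v + 11.
The remaining quadratic factors as (7v + 1)(2v + 11).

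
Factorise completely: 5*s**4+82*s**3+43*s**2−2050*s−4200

Testing divisors of the constant over divisors of the leading coefficient, s = 5 is a root, so (s−5) is a factor; dividing leaves 5*s**3+107*s**2+578*s+840.
Next, s = −12/5 is a root, so (5*s+12) divides it; the quotient is s**2+19*s+70.
The remaining quadratic factors as (s+5)(s+14).

(5*s+12)*(s+14)*(s+5)*(s−5)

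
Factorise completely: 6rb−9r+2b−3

Group as (6rb−9r) + (2b−3) = 3r(2b−3) + (2b−3).
Both groups share the factor (2b−3).

(2b−3)(3r+1)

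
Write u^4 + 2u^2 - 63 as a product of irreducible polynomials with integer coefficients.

Substitute w = u^2 to get a quadratic in w, then factor.
u^2 + 9 is irreducible over ℤ (sum of squares).
u^2 - 7 is irreducible over ℤ (7 is not a perfect square).

(u^2 + 9)(u^2 - 7)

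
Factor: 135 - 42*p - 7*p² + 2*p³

Testing divisors of the constant over divisors of the leading coefficient, p = -9/2 is a root, so (2*p + 9) divides it; the quotient is p² - 8*p + 15.
The remaining quadratic factors as (p - 3)(p - 5).

(2*p + 9)*(p - 3)*(p - 5)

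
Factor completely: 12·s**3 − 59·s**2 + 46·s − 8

Trying the rational-root candidates, s = 4 is a root, so (s − 4) divides it; the quotient is 12·s**2 − 11·s + 2.
The remaining quadratic factors as (4·s − 1)(3·s − 2).

(3·s − 2)·(4·s − 1)·(s − 4)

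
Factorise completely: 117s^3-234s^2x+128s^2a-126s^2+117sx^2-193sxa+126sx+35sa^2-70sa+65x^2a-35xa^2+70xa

(9s+5a)(13s-13x+7a-14)(s-x)

Group: 13s(9s^2-9sx+5sa-5xa) + (-13x+7a-14)(9s^2-9sx+5sa-5xa); both groups contain (9s^2-9sx+5sa-5xa), so (13s-13x+7a-14) is a factor with cofactor 9s^2-9sx+5sa-5xa.
The cofactor groups again: 9s^2-9sx+5sa-5xa = 9s(s-x) + 5a(s-x); both groups contain (s-x), giving (9s+5a)(s-x).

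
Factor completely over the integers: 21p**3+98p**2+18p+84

Group as (21p**3+18p) + (98p**2+84) = 3p(7p**2+6) + 14(7p**2+6).
Both groups share the factor (7p**2+6).

(3p+14)(7p**2+6)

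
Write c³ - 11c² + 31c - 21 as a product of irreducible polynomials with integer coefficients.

Testing divisors of the constant over divisors of the leading coefficient, c = 7 is a root, so (c - 7) is a factor; dividing leaves c² - 4c + 3.
The remaining quadratic factors as (c - 1)(c - 3).

(c - 1)(c - 3)(c - 7)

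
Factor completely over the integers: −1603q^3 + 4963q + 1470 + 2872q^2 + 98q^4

(2q − 7)(7q + 3)(7q + 5)(q − 14)

Among the possible rational roots, q = −5/7 is a root, so (7q + 5) is a factor; dividing leaves 14q^3 − 239q^2 + 581q + 294.
Next, q = 7/2 is a root, giving the factor (2q − 7) and quotient 7q^2 − 95q − 42.
The remaining quadratic factors as (7q + 3)(q − 14).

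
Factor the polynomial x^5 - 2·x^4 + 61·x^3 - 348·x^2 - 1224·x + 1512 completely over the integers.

Testing divisors of the constant over divisors of the leading coefficient, x = 1 is a root, giving the factor (x - 1) and quotient x^4 - x^3 + 60·x^2 - 288·x - 1512.
Continuing, x = -3 is a root, giving the factor (x + 3) and quotient x^3 - 4·x^2 + 72·x - 504.
Next, x = 6 is a root, so (x - 6) divides it; the quotient is x^2 + 2·x + 84.
The quadratic x^2 + 2·x + 84 has discriminant -332 < 0 and is irreducible over ℤ.

(x + 3)·(x - 1)·(x - 6)·(x^2 + 2·x + 84)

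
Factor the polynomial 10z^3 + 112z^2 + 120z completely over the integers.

Pull out the common factor 2z, then factor the remaining trinomial.

2z(5z + 6)(z + 10)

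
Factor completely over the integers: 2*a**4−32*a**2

2*a**2*(a+4)*(a−4)

Pull out the common factor 2*a**2; a**2−16 is a difference of squares.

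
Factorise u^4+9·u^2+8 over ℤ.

Substitute w = u^2 to get a quadratic in w, then factor.
u^2+8 is irreducible over ℤ (always positive, so no real roots).
u^2+1 is irreducible over ℤ (sum of squares).

(u^2+1)·(u^2+8)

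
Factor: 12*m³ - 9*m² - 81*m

Pull out the common factor 3*m, then factor the remaining trinomial.

3*m*(4*m + 9)*(m - 3)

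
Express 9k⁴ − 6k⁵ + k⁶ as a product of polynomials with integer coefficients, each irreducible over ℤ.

Factor out k⁴ first: what remains is k² − 6k + 9.
Recognize a perfect-square trinomial with the parts 3 and k.

k⁴(k − 3)²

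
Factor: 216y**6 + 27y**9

27y**6(y + 2)(y**2 - 2y + 4)

Pull out the common factor 27y**6, leaving y**3 + 8.
Recognize a sum of cubes with the parts y and 2.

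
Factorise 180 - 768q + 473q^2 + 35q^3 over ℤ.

Testing divisors of the constant over divisors of the leading coefficient, q = 6/5 is a root, giving the factor (5q - 6) and quotient 7q^2 + 103q - 30.
The remaining quadratic factors as (q + 15)(7q - 2).

(5q - 6)(7q - 2)(q + 15)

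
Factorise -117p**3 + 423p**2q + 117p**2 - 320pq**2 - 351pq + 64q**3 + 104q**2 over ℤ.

-(13p - 8q - 13)(3p - 8q)(3p - q)

Group: 13p(-9p**2 + 27pq - 8q**2) + (-8q - 13)(-9p**2 + 27pq - 8q**2); both groups contain (-9p**2 + 27pq - 8q**2), so (13p - 8q - 13) is a factor with cofactor -9p**2 + 27pq - 8q**2.
The cofactor groups again: -9p**2 + 27pq - 8q**2 = -3p(3p - q) + 8q(3p - q); both groups contain (3p - q), giving -(3p - 8q)(3p - q).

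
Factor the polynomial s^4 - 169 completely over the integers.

(s^2 + 13)*(s^2 - 13)

Substitute u = s^2 to get a quadratic in u, then factor.
s^2 - 13 is irreducible over ℤ (13 is not a perfect square).
s^2 + 13 is irreducible over ℤ (always positive, so no real roots).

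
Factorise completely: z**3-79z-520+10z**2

(z+13)(z+5)(z-8)

By the rational root theorem, z = -13 is a root, giving the factor (z+13) and quotient z**2-3z-40.
The remaining quadratic factors as (z+5)(z-8).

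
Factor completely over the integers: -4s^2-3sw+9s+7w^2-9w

-(4s+7w-9)(s-w)

Group: -4s(s-w) + (-7w+9)(s-w); both groups contain (s-w).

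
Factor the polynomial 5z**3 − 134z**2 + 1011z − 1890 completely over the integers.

(5z − 14)(z − 15)(z − 9)

Trying the rational-root candidates, z = 15 is a root, giving the factor (z − 15) and quotient 5z**2 − 59z + 126.
The remaining quadratic factors as (5z − 14)(z − 9).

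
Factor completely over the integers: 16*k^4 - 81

Difference of squares twice: with A = 2*k and B = 3, A⁴ − B⁴ = (A² − B²)(A² + B²), and A² − B² factors again.

(2*k + 3)*(2*k - 3)*(4*k^2 + 9)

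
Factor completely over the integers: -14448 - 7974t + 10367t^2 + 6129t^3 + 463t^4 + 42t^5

(6t + 7)(7t - 8)(t + 2)(t^2 + 9t + 129)

Trying the rational-root candidates, t = 8/7 is a root, so (7t - 8) is a factor; dividing leaves 6t^4 + 73t^3 + 959t^2 + 2577t + 1806.
Next, t = -7/6 is a root, so (6t + 7) is a factor; dividing leaves t^3 + 11t^2 + 147t + 258.
Then t = -2 is a root, so (t + 2) divides it; the quotient is t^2 + 9t + 129.
The quadratic t^2 + 9t + 129 has discriminant -435 < 0 and is irreducible over ℤ.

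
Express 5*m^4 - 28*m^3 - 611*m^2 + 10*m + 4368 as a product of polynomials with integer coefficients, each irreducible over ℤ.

Testing divisors of the constant over divisors of the leading coefficient, m = 14 is a root, so (m - 14) is a factor; dividing leaves 5*m^3 + 42*m^2 - 23*m - 312.
Next, m = 13/5 is a root, so (5*m - 13) is a factor; dividing leaves m^2 + 11*m + 24.
The remaining quadratic factors as (m + 8)(m + 3).

(5*m - 13)*(m + 3)*(m + 8)*(m - 14)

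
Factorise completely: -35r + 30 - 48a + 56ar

Group as (56ar - 48a) + (-35r + 30) = 8a(7r - 6) - 5(7r - 6).
Both groups share the factor (7r - 6).

(7r - 6)(8a - 5)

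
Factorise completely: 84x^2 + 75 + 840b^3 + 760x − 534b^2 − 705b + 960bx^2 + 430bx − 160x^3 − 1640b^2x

(10b − 10x − 1)(12b − 8x − 15)(7b − 2x + 5)

Group: 12b(70b^2 − 90bx + 43b + 20x^2 − 48x − 5) + (−8x − 15)(70b^2 − 90bx + 43b + 20x^2 − 48x − 5); both groups contain (70b^2 − 90bx + 43b + 20x^2 − 48x − 5), so (12b − 8x − 15) is a factor with cofactor 70b^2 − 90bx + 43b + 20x^2 − 48x − 5.
The cofactor groups again: 70b^2 − 90bx + 43b + 20x^2 − 48x − 5 = 7b(10b − 10x − 1) + (−2x + 5)(10b − 10x − 1); both groups contain (10b − 10x − 1), giving (7b − 2x + 5)(10b − 10x − 1).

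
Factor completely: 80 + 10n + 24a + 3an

(3a + 10)(n + 8)

Group as (3an + 24a) + (10n + 80) = 3a(n + 8) + 10(n + 8).
Both groups share the factor (n + 8).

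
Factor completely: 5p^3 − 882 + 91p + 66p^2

Among the possible rational roots, p = 14/5 is a root, so (5p − 14) is a factor; dividing leaves p^2 + 16p + 63.
The remaining quadratic factors as (p + 9)(p + 7).

(5p − 14)(p + 7)(p + 9)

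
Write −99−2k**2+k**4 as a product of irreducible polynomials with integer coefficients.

(k**2+9)(k**2−11)

Substitute u = k**2 to get a quadratic in u, then factor.
k**2+9 is irreducible over ℤ (sum of squares).
k**2−11 is irreducible over ℤ (11 is not a perfect square).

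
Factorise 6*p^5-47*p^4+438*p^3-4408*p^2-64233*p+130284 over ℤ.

Among the possible rational roots, p = -7 is a root, so (p+7) is a factor; dividing leaves 6*p^4-89*p^3+1061*p^2-11835*p+18612.
Continuing, p = 11/6 is a root, so (6*p-11) is a factor; dividing leaves p^3-13*p^2+153*p-1692.
Then p = 12 is a root, giving the factor (p-12) and quotient p^2-p+141.
The quadratic p^2-p+141 has discriminant -563 < 0 and is irreducible over ℤ.

(6*p-11)*(p+7)*(p-12)*(p^2-p+141)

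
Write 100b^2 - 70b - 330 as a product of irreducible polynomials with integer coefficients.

Pull out the common factor 10, then factor the remaining trinomial.

10(2b + 3)(5b - 11)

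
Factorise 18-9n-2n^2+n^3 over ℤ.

By the rational root theorem, n = 2 is a root, so (n-2) is a factor; dividing leaves n^2-9.
The remaining quadratic factors as (n+3)(n-3).

(n+3)(n-2)(n-3)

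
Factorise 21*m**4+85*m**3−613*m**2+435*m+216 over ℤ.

(3*m+1)*(7*m−9)*(m+8)*(m−3)

By the rational root theorem, m = −1/3 is a root, so (3*m+1) divides it; the quotient is 7*m**3+26*m**2−213*m+216.
Next, m = −8 is a root, so (m+8) is a factor; dividing leaves 7*m**2−30*m+27.
The remaining quadratic factors as (m−3)(7*m−9).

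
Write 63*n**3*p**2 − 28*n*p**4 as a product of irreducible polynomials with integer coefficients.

Factor out 7*n*p**2, leaving 9*n**2 − 4*p**2, which is a difference of two squares.

7*n*p**2*(3*n + 2*p)*(3*n − 2*p)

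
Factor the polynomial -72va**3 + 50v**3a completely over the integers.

Factor out 2va, leaving 25v**2 - 36a**2, which is a difference of two squares.

2av(5v - 6a)(5v + 6a)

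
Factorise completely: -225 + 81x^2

9(3x + 5)(3x - 5)

Factor out 9, leaving 9x^2 - 25, which is a difference of two squares.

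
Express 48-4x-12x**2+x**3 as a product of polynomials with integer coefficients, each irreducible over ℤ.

Group as (x**3-4x) + (-12x**2+48) = x(x**2-4) - 12(x**2-4).
Both groups share the factor (x**2-4).

(x+2)(x-12)(x-2)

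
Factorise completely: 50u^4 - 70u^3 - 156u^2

Pull out the common factor 2u^2, then factor the remaining trinomial.

2u^2(5u + 6)(5u - 13)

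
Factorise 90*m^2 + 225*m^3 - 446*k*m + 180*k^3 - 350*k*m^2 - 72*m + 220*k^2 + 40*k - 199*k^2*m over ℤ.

(4*k + 5*m + 4)*(5*k - 9*m)*(9*k - 5*m + 2)

Group: 5*k*(36*k^2 + 25*k*m + 44*k - 25*m^2 - 10*m + 8) - 9*m*(36*k^2 + 25*k*m + 44*k - 25*m^2 - 10*m + 8); both groups contain (36*k^2 + 25*k*m + 44*k - 25*m^2 - 10*m + 8), so (5*k - 9*m) is a factor with cofactor 36*k^2 + 25*k*m + 44*k - 25*m^2 - 10*m + 8.
The cofactor groups again: 36*k^2 + 25*k*m + 44*k - 25*m^2 - 10*m + 8 = 9*k*(4*k + 5*m + 4) + (-5*m + 2)*(4*k + 5*m + 4); both groups contain (4*k + 5*m + 4), giving (9*k - 5*m + 2)*(4*k + 5*m + 4).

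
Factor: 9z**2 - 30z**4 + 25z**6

z**2(5z**2 - 3)**2

Every term has a factor of z**2; factoring it out leaves 25z**4 - 30z**2 + 9.
Recognize a perfect-square trinomial with the parts 3 and 5z**2.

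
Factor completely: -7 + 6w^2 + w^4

(w + 1)(w - 1)(w^2 + 7)

Substitute u = w^2 to get a quadratic in u, then factor.
w^2 - 1 is a difference of squares.
w^2 + 7 is irreducible over ℤ (always positive, so no real roots).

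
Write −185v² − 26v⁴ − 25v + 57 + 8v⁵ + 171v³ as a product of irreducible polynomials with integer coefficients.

(2v + 1)(4v − 3)(v − 1)(v² − 2v + 19)

Trying the rational-root candidates, v = −1/2 is a root, giving the factor (2v + 1) and quotient 4v⁴ − 15v³ + 93v² − 139v + 57.
Then v = 1 is a root, so (v − 1) divides it; the quotient is 4v³ − 11v² + 82v − 57.
Next, v = 3/4 is a root, so (4v − 3) is a factor; dividing leaves v² − 2v + 19.
The quadratic v² − 2v + 19 has discriminant −72 < 0 and is irreducible over ℤ.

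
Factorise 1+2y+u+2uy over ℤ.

(2y+1)(u+1)

Group as (2uy+u) + (2y+1) = u(2y+1) + (2y+1).
Both groups share the factor (2y+1).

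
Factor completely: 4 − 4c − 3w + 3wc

Group as (3wc − 3w) + (−4c + 4) = 3w(c − 1) − 4(c − 1).
Both groups share the factor (c − 1).

(3w − 4)(c − 1)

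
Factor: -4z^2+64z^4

Every term has a factor of 4z^2. Then 16z^2-1 = (4z)² − (1)².

4z^2(4z+1)(4z-1)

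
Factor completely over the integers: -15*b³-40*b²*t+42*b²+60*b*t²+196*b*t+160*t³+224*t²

-(3*b+8*t)*(5*b-10*t-14)*(b+2*t)

Group: b*(-15*b²-10*b*t+42*b+80*t²+112*t) + 2*t*(-15*b²-10*b*t+42*b+80*t²+112*t); both groups contain (-15*b²-10*b*t+42*b+80*t²+112*t), so (b+2*t) is a factor with cofactor -15*b²-10*b*t+42*b+80*t²+112*t.
The cofactor groups again: -15*b²-10*b*t+42*b+80*t²+112*t = -3*b*(5*b-10*t-14) - 8*t*(5*b-10*t-14); both groups contain (5*b-10*t-14), giving -(3*b+8*t)*(5*b-10*t-14).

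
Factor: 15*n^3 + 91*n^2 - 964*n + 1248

By the rational root theorem, n = -12 is a root, giving the factor (n + 12) and quotient 15*n^2 - 89*n + 104.
The remaining quadratic factors as (3*n - 13)(5*n - 8).

(3*n - 13)*(5*n - 8)*(n + 12)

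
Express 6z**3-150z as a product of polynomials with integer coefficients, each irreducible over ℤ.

6z(z+5)(z-5)

Factor out 6z, leaving z**2-25, which is a difference of two squares.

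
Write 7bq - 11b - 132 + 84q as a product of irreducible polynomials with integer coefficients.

Group as (7bq - 11b) + (84q - 132) = b(7q - 11) + 12(7q - 11).
Both groups share the factor (7q - 11).

(7q - 11)(b + 12)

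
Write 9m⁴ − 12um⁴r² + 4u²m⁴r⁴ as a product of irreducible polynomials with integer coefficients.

Factor out m⁴ first: what remains is 4u²r⁴ − 12ur² + 9.
Recognize a perfect-square trinomial with the parts 2ur² and 3.

m⁴(2ur² − 3)²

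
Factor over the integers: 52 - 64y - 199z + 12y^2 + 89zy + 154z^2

(14z + 3y - 13)(11z + 4y - 4)

Group: 14z(11z + 4y - 4) + (3y - 13)(11z + 4y - 4); both groups contain (11z + 4y - 4).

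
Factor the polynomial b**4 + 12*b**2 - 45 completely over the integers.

(b**2 + 15)*(b**2 - 3)

Substitute u = b**2 to get a quadratic in u, then factor.
b**2 + 15 is irreducible over ℤ (always positive, so no real roots).
b**2 - 3 is irreducible over ℤ (3 is not a perfect square).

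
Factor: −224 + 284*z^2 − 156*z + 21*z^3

(3*z + 2)*(7*z − 8)*(z + 14)

Trying the rational-root candidates, z = 8/7 is a root, so (7*z − 8) is a factor; dividing leaves 3*z^2 + 44*z + 28.
The remaining quadratic factors as (z + 14)(3*z + 2).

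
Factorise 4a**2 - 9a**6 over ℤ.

-a**2(3a**2 + 2)(3a**2 - 2)

Factor out a**2 first: what remains is -9a**4 + 4.
Recognize a difference of squares with the parts 2 and 3a**2.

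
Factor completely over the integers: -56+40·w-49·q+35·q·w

(5·w-7)·(7·q+8)

Group as (35·q·w-49·q) + (40·w-56) = 7·q·(5·w-7) + 8·(5·w-7).
Both groups share the factor (5·w-7).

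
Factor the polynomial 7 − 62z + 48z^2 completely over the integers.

Need a pair with product 48·7 = 336 and sum −62: that's −6 and −56.
Split the middle term: 48z^2 − 6z − 56z + 7 = 6z(8z − 1) − 7(8z − 1).

(6z − 7)(8z − 1)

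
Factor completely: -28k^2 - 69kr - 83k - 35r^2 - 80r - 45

Group: -7k(4k + 7r + 9) + (-5r - 5)(4k + 7r + 9); both groups contain (4k + 7r + 9).

-(4k + 7r + 9)(7k + 5r + 5)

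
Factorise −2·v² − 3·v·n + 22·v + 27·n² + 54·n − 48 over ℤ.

Group: −2·v·(v − 3·n − 8) + (−9·n + 6)·(v − 3·n − 8); both groups contain (v − 3·n − 8).

−(v − 3·n − 8)·(2·v + 9·n − 6)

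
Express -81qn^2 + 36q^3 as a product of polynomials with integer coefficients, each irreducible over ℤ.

9q(2q - 3n)(2q + 3n)

Every term has a factor of 9q. Then 4q^2 - 9n^2 = (2q)² − (3n)².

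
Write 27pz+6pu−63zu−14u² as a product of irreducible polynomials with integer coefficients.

(9z+2u)(3p−7u)

Group: 3p(9z+2u) − 7u(9z+2u); both groups contain (9z+2u).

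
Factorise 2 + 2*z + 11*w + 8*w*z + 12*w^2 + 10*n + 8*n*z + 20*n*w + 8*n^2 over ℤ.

Group: 4*n*(2*n + 3*w + 2*z + 2) + (4*w + 1)*(2*n + 3*w + 2*z + 2); both groups contain (2*n + 3*w + 2*z + 2).

(2*n + 3*w + 2*z + 2)*(4*n + 4*w + 1)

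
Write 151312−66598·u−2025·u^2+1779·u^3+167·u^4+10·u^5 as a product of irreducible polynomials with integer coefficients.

Trying the rational-root candidates, u = −8 is a root, so (u+8) divides it; the quotient is 10·u^4+87·u^3+1083·u^2−10689·u+18914.
Then u = 14/5 is a root, so (5·u−14) is a factor; dividing leaves 2·u^3+23·u^2+281·u−1351.
Next, u = 7/2 is a root, so (2·u−7) is a factor; dividing leaves u^2+15·u+193.
The quadratic u^2+15·u+193 has discriminant −547 < 0 and is irreducible over ℤ.

(2·u−7)·(5·u−14)·(u+8)·(u^2+15·u+193)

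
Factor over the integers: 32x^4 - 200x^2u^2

8x^2(2x - 5u)(2x + 5u)

Every term has a factor of 8x^2. Then 4x^2 - 25u^2 = (2x)² − (5u)².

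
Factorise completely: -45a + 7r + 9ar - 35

Group as (9ar - 45a) + (7r - 35) = 9a(r - 5) + 7(r - 5).
Both groups share the factor (r - 5).

(9a + 7)(r - 5)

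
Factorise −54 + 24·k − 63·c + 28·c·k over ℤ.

Group as (28·c·k − 63·c) + (24·k − 54) = 7·c·(4·k − 9) + 6·(4·k − 9).
Both groups share the factor (4·k − 9).

(4·k − 9)·(7·c + 6)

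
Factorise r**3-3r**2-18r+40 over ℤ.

Testing divisors of the constant over divisors of the leading coefficient, r = 5 is a root, giving the factor (r-5) and quotient r**2+2r-8.
The remaining quadratic factors as (r+4)(r-2).

(r+4)(r-2)(r-5)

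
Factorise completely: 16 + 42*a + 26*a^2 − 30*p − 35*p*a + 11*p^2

Group: 11*p*(p − 2*a − 2) + (−13*a − 8)*(p − 2*a − 2); both groups contain (p − 2*a − 2).

(11*p − 13*a − 8)*(p − 2*a − 2)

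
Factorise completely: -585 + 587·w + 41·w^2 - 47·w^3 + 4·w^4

Among the possible rational roots, w = 9 is a root, so (w - 9) divides it; the quotient is 4·w^3 - 11·w^2 - 58·w + 65.
Continuing, w = -13/4 is a root, so (4·w + 13) divides it; the quotient is w^2 - 6·w + 5.
The remaining quadratic factors as (w - 1)(w - 5).

(4·w + 13)·(w - 1)·(w - 5)·(w - 9)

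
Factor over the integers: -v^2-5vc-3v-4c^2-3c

Group: -v(v+c) + (-4c-3)(v+c); both groups contain (v+c).

-(v+4c+3)(v+c)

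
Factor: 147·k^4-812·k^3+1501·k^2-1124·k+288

Testing divisors of the constant over divisors of the leading coefficient, k = 8/3 is a root, so (3·k-8) is a factor; dividing leaves 49·k^3-140·k^2+127·k-36.
Continuing, k = 9/7 is a root, so (7·k-9) divides it; the quotient is 7·k^2-11·k+4.
The remaining quadratic factors as (k-1)(7·k-4).

(3·k-8)·(7·k-4)·(7·k-9)·(k-1)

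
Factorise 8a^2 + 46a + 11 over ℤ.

Need a pair with product 8·11 = 88 and sum 46: that's 44 and 2.
Split the middle term: 8a^2 + 44a + 2a + 11 = 4a(2a + 11) + (2a + 11).

(2a + 11)(4a + 1)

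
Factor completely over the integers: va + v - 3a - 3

(a + 1)(v - 3)

Group as (va + v) + (-3a - 3) = v(a + 1) - 3(a + 1).
Both groups share the factor (a + 1).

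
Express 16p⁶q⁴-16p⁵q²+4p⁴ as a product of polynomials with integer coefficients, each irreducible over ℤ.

4p⁴(2pq²-1)²

Factor out 4p⁴ first: what remains is 4p²q⁴-4pq²+1.
Recognize a perfect-square trinomial with the parts 2pq² and 1.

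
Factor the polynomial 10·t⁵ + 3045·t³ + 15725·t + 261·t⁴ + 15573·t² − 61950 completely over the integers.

Among the possible rational roots, t = 7/5 is a root, so (5·t − 7) divides it; the quotient is 2·t⁴ + 55·t³ + 686·t² + 4075·t + 8850.
Then t = −5 is a root, so (t + 5) is a factor; dividing leaves 2·t³ + 45·t² + 461·t + 1770.
Continuing, t = −15/2 is a root, giving the factor (2·t + 15) and quotient t² + 15·t + 118.
The quadratic t² + 15·t + 118 has discriminant −247 < 0 and is irreducible over ℤ.

(2·t + 15)·(5·t − 7)·(t + 5)·(t² + 15·t + 118)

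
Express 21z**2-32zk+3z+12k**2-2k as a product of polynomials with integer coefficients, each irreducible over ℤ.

(3z-2k)(7z-6k+1)

Group: 3z(7z-6k+1) - 2k(7z-6k+1); both groups contain (7z-6k+1).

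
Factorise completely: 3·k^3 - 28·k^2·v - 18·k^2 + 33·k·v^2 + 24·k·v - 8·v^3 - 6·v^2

(3·k - v)·(k - 8·v - 6)·(k - v)

Group: 3·k·(k^2 - 9·k·v - 6·k + 8·v^2 + 6·v) - v·(k^2 - 9·k·v - 6·k + 8·v^2 + 6·v); both groups contain (k^2 - 9·k·v - 6·k + 8·v^2 + 6·v), so (3·k - v) is a factor with cofactor k^2 - 9·k·v - 6·k + 8·v^2 + 6·v.
The cofactor groups again: k^2 - 9·k·v - 6·k + 8·v^2 + 6·v = k·(k - 8·v - 6) - v·(k - 8·v - 6); both groups contain (k - 8·v - 6), giving (k - v)·(k - 8·v - 6).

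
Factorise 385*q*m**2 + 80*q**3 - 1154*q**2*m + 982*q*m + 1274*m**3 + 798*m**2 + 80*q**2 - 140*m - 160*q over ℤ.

Group: q*(80*q**2 - 34*q*m - 80*q - 91*m**2 - 70*m) + (-14*m + 2)*(80*q**2 - 34*q*m - 80*q - 91*m**2 - 70*m); both groups contain (80*q**2 - 34*q*m - 80*q - 91*m**2 - 70*m), so (q - 14*m + 2) is a factor with cofactor 80*q**2 - 34*q*m - 80*q - 91*m**2 - 70*m.
The cofactor groups again: 80*q**2 - 34*q*m - 80*q - 91*m**2 - 70*m = 8*q*(10*q - 13*m - 10) + 7*m*(10*q - 13*m - 10); both groups contain (10*q - 13*m - 10), giving (8*q + 7*m)*(10*q - 13*m - 10).

(10*q - 13*m - 10)*(q - 14*m + 2)*(8*q + 7*m)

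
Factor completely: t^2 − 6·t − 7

(t + 1)·(t − 7)

Two integers with product −7 and sum −6 are 1 and −7.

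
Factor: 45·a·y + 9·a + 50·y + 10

(5·y + 1)·(9·a + 10)

Group as (45·a·y + 9·a) + (50·y + 10) = 9·a·(5·y + 1) + 10·(5·y + 1).
Both groups share the factor (5·y + 1).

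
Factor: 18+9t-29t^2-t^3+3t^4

(3t+2)(t+3)(t-1)(t-3)

Among the possible rational roots, t = -3 is a root, so (t+3) is a factor; dividing leaves 3t^3-10t^2+t+6.
Next, t = 1 is a root, giving the factor (t-1) and quotient 3t^2-7t-6.
The remaining quadratic factors as (3t+2)(t-3).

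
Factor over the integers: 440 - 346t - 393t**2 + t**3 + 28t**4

(4t + 11)(7t - 5)(t + 2)(t - 4)

By the rational root theorem, t = -11/4 is a root, so (4t + 11) is a factor; dividing leaves 7t**3 - 19t**2 - 46t + 40.
Next, t = 4 is a root, giving the factor (t - 4) and quotient 7t**2 + 9t - 10.
The remaining quadratic factors as (7t - 5)(t + 2).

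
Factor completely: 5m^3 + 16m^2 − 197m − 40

(5m + 1)(m + 8)(m − 5)

Trying the rational-root candidates, m = −1/5 is a root, so (5m + 1) divides it; the quotient is m^2 + 3m − 40.
The remaining quadratic factors as (m − 5)(m + 8).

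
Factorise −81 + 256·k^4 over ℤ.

Write as (16·k^2)² − (9)², then factor 16·k^2 − 9 once more.

(4·k + 3)·(4·k − 3)·(16·k^2 + 9)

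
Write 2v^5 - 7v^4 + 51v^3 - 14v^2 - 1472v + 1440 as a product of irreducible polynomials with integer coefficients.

Among the possible rational roots, v = 9/2 is a root, so (2v - 9) is a factor; dividing leaves v^4 + v^3 + 30v^2 + 128v - 160.
Next, v = -4 is a root, so (v + 4) divides it; the quotient is v^3 - 3v^2 + 42v - 40.
Then v = 1 is a root, giving the factor (v - 1) and quotient v^2 - 2v + 40.
The quadratic v^2 - 2v + 40 has discriminant -156 < 0 and is irreducible over ℤ.

(2v - 9)(v + 4)(v - 1)(v^2 - 2v + 40)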